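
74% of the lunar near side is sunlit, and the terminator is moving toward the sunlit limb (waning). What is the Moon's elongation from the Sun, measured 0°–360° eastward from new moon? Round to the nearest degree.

241°

cos θ = 1 − 2f = -0.480, giving a principal value of 118.7°.
A waning Moon lies in 180°–360°, so θ = 360° − 118.7° = 241.3°.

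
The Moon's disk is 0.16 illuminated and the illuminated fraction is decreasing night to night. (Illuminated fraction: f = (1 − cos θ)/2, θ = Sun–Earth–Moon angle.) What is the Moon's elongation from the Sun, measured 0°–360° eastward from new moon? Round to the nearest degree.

From f = (1 − cos θ)/2: cos θ = 1 − 2×0.16 = 0.680; arccos → 47.2°.
Waning ⇒ past full, so θ = 360° − 47.2° = 312.8°.

313°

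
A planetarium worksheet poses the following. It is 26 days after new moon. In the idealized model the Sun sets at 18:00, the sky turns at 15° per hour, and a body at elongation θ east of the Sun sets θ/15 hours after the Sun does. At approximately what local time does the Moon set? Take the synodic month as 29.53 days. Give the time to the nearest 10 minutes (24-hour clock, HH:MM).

15:10

Phase angle: θ = 360°·(26 d)/(29.53 d) = 317.0°.
The Moon trails the Sun by θ/15 = 317.0/15 ≈ 21.13 hours.
18:00 + 21.131 h ≈ 15:08 → 15:10 to the nearest ten minutes.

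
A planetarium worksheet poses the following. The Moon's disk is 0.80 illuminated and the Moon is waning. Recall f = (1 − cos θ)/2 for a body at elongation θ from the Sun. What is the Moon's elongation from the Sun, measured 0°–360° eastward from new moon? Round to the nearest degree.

Invert f = (1 − cos θ)/2 to get cos θ = 1 − 2(0.80) = -0.600, hence θ₀ = arccos -0.600 = 126.9°.
Waning ⇒ past full, so θ = 360° − 126.9° = 233.1°.

233°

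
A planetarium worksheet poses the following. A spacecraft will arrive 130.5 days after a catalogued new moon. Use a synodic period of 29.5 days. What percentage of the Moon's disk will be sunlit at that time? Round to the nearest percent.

130.5 d spans 4 complete synodic months (4 × 29.5 = 118.00 d) plus 12.50 d.
The Moon has covered 12.50/29.5 of its cycle, so θ ≈ 360° × 12.50/29.5 = 152.5°.
Illuminated fraction = (1 − cos 152.5°)/2 = (1 − (-0.887))/2 ≈ 0.944, so 94%.

94%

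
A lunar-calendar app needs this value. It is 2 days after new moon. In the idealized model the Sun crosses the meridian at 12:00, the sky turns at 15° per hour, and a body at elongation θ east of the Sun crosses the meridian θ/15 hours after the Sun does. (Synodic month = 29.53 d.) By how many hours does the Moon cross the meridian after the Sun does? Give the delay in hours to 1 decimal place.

Elongation θ = 360° × 2/29.53 ≈ 24.4°.
At 15° of sky rotation per hour, 24.4° corresponds to a 1.63 h lag.
So the Moon crosses the meridian 1.63 h after the Sun.

1.6 h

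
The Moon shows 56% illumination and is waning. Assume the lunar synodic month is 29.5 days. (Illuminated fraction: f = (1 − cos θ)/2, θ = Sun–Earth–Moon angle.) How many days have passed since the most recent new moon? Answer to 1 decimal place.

Invert f = (1 − cos θ)/2 to get cos θ = 1 − 2(0.56) = -0.120, hence θ₀ = arccos -0.120 = 96.9°.
A waning Moon lies in 180°–360°, so θ = 360° − 96.9° = 263.1°.
That fraction of the synodic month is 263.1/360 × 29.5 d ≈ 21.56 d.

21.6 days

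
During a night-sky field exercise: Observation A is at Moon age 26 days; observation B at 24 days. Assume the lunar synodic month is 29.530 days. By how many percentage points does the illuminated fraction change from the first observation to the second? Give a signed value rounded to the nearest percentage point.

+17 pp

First observation: θ = 360°·26/29.530 = 317.0°, so f = 0.135.
Second observation: θ = 292.6°, f = 0.308.
Δf = 0.308 − 0.135 = +0.173, i.e. +17 pp.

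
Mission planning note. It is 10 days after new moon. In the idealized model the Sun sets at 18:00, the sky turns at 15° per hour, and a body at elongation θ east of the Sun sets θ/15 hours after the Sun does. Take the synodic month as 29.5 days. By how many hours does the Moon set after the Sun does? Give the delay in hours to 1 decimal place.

8.1 h

Phase angle: θ = 360°·(10 d)/(29.5 d) = 122.0°.
At 15° of sky rotation per hour, 122.0° corresponds to a 8.14 h lag.
So the Moon sets 8.14 h after the Sun.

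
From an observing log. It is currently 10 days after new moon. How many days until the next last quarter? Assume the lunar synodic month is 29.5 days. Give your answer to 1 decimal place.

12.1 days

Last quarter is 0.75 of the way through the cycle: age 0.75 × 29.5 = 22.125 d.
So 12.125 days remain (22.125 − 10).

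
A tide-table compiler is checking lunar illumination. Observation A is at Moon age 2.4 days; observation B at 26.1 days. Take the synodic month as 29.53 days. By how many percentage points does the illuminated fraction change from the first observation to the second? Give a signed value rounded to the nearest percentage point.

θ₁ = 360° × 2.4/29.53 = 29.3°, f₁ = (1 − cos θ₁)/2 = 0.064.
θ₂ = 360° × 26.1/29.53 = 318.2°, f₂ = (1 − cos θ₂)/2 = 0.127.
Change = f₂ − f₁ = +0.064 → +6 percentage points.

+6 percentage points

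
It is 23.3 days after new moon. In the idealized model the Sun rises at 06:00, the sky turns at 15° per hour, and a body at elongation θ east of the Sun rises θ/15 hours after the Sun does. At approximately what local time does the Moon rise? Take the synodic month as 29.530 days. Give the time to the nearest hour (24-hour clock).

The Moon has covered 23.3/29.530 of its cycle, so θ ≈ 360° × 23.3/29.530 = 284.1°.
Delay after the Sun = 284.1° / (15°/h) ≈ 18.94 h.
06:00 + 18.94 h ≈ 00:56 → 01:00 to the nearest hour.

01:00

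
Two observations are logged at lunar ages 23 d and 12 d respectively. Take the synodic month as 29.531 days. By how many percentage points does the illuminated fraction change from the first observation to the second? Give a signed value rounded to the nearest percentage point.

First observation: θ = 360°·23/29.531 = 280.4°, so f = 0.410.
Second observation: θ = 146.3°, f = 0.916.
Δf = 0.916 − 0.410 = +0.506, i.e. +51 pp.

+51 percentage points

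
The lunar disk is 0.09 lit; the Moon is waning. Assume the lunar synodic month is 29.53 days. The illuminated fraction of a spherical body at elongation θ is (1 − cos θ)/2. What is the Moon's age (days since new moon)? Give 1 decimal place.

26.7 days

cos θ = 1 − 2f = 0.820, giving a principal value of 34.9°.
Since the Moon is past full (waning), take the reflex angle: θ = 360° − 34.9° = 325.1°.
That fraction of the synodic month is 325.1/360 × 29.53 d ≈ 26.67 d.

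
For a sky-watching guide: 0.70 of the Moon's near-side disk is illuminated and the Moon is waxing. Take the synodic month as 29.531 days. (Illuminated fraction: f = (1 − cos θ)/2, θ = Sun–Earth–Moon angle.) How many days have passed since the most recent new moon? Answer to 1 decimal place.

9.3 days

cos θ = 1 − 2f = -0.400, giving a principal value of 113.6°.
Before full moon the principal value applies: θ = 113.6°.
Age = 29.531 × 113.6°/360° ≈ 9.32 days.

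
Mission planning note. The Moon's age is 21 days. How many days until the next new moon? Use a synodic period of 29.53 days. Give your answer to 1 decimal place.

The next new moon completes the synodic month: 29.53 − 21 = 8.530 days.

8.5 days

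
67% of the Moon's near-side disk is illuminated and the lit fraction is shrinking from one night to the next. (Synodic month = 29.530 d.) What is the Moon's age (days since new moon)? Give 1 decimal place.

20.5 days

Invert f = (1 − cos θ)/2 to get cos θ = 1 − 2(0.67) = -0.340, hence θ₀ = arccos -0.340 = 109.9°.
Since the Moon is past full (waning), take the reflex angle: θ = 360° − 109.9° = 250.1°.
That fraction of the synodic month is 250.1/360 × 29.530 d ≈ 20.52 d.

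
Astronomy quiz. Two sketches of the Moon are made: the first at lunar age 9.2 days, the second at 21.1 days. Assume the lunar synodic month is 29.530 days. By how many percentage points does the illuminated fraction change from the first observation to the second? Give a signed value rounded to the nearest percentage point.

-8 pp

First observation: θ = 360°·9.2/29.530 = 112.2°, so f = 0.689.
Second observation: θ = 257.2°, f = 0.611.
Δf = 0.611 − 0.689 = -0.078, i.e. -8 pp.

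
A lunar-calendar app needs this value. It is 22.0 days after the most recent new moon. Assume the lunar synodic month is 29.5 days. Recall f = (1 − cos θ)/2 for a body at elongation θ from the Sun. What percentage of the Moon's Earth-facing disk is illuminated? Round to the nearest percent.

Elongation θ = 360° × 22.0/29.5 ≈ 268.5°.
Illuminated fraction = (1 − cos 268.5°)/2 = (1 − (-0.027))/2 ≈ 0.513, so 51%.

51%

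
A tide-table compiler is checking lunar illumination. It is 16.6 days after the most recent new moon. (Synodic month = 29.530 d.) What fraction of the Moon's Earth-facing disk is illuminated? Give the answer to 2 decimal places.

0.96

The Moon has covered 16.6/29.530 of its cycle, so θ ≈ 360° × 16.6/29.530 = 202.4°.
Illuminated fraction = (1 − cos 202.4°)/2 = (1 − (-0.925))/2 ≈ 0.962.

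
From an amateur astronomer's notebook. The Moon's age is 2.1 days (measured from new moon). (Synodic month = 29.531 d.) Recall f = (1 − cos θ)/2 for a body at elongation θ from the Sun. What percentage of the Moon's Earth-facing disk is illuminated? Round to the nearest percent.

5%

Elongation θ = 360° × 2.1/29.531 ≈ 25.6°.
With cos θ = 0.902, the lit fraction is (1 − 0.902)/2 ≈ 0.049, so 5%.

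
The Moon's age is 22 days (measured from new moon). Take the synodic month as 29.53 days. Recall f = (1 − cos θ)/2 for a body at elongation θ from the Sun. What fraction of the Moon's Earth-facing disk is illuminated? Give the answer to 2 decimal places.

Phase angle: θ = 360°·(22 d)/(29.53 d) = 268.2°.
Illuminated fraction = (1 − cos 268.2°)/2 = (1 − (-0.031))/2 ≈ 0.516.

0.52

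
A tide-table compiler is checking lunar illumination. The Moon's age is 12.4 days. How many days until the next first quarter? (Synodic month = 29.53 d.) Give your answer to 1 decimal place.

First quarter is 0.25 of the way through the cycle: age 0.25 × 29.53 = 7.383 d.
This lunation's first quarter (7.383 d) has passed, so add one period: 36.913 − 12.4 = 24.513 days.

24.5 days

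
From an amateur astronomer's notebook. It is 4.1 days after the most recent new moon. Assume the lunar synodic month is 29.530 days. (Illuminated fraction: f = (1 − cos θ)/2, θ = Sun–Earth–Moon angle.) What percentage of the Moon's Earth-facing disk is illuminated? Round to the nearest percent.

18%

Phase angle: θ = 360°·(4.1 d)/(29.530 d) = 50.0°.
cos 50.0° = 0.643, so f = (1 − 0.643)/2 = 0.178, so 18%.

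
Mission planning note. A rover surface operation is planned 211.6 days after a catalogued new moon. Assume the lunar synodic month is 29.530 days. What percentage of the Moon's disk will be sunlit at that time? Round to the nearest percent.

25%

Reduce mod P: 211.6 − 7×29.530 = 4.89 d into the current lunation.
Elongation θ = 360° × 4.89/29.530 ≈ 59.6°.
cos 59.6° = 0.506, so f = (1 − 0.506)/2 = 0.247, so 25%.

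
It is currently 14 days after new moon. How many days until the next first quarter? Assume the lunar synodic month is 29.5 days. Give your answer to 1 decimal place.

First quarter occurs at elongation 90°, i.e. at age 29.5 × 90/360 = 7.375 d.
This lunation's first quarter (7.375 d) has passed, so add one period: 36.875 − 14 = 22.875 days.

22.9 days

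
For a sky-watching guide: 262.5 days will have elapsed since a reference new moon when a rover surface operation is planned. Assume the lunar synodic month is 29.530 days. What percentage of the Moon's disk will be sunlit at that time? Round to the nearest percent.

Reduce mod P: 262.5 − 8×29.530 = 26.26 d into the current lunation.
Elongation θ = 360° × 26.26/29.530 ≈ 320.1°.
With cos θ = 0.768, the lit fraction is (1 − 0.768)/2 ≈ 0.116, so 12%.

12%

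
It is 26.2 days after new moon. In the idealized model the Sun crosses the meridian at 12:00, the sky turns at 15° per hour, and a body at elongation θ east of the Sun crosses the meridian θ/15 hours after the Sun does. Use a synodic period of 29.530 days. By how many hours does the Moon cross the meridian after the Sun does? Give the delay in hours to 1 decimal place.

21.3 h

The Moon has covered 26.2/29.530 of its cycle, so θ ≈ 360° × 26.2/29.530 = 319.4°.
At 15° of sky rotation per hour, 319.4° corresponds to a 21.29 h lag.
So the Moon crosses the meridian 21.29 h after the Sun.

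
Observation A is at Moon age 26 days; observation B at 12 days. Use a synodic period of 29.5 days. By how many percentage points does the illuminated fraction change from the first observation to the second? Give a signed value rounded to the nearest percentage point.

+78 percentage points

First observation: θ = 360°·26/29.5 = 317.3°, so f = 0.133.
Second observation: θ = 146.4°, f = 0.917.
Δf = 0.917 − 0.133 = +0.784, i.e. +78 pp.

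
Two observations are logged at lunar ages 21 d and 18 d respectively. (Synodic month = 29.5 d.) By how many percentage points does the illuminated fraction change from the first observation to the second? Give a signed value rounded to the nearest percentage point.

+27 pp

θ₁ = 360° × 21/29.5 = 256.3°, f₁ = (1 − cos θ₁)/2 = 0.619.
θ₂ = 360° × 18/29.5 = 219.7°, f₂ = (1 − cos θ₂)/2 = 0.885.
Change = f₂ − f₁ = +0.266 → +27 percentage points.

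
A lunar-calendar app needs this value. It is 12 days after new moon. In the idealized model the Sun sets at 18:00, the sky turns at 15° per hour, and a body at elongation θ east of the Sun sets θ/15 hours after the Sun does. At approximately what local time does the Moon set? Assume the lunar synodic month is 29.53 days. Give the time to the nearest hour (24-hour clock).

Elongation θ = 360° × 12/29.53 ≈ 146.3°.
The Moon trails the Sun by θ/15 = 146.3/15 ≈ 9.75 hours.
18:00 + 9.75 h ≈ 03:45 → 04:00 to the nearest hour.

04:00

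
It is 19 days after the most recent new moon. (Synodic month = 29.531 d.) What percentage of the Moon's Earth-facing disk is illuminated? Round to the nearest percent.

Elongation θ = 360° × 19/29.531 ≈ 231.6°.
With cos θ = (-0.621), the lit fraction is (1 − (-0.621))/2 ≈ 0.810, so 81%.

81%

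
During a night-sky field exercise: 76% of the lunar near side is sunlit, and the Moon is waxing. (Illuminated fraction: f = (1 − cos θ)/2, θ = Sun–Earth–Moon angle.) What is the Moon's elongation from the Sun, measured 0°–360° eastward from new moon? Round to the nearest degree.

cos θ = 1 − 2f = -0.520, giving a principal value of 121.3°.
Waxing ⇒ before full, so θ = 121.3°.

121°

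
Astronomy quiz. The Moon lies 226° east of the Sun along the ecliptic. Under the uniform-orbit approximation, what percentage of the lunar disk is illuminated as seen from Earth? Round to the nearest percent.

Half-versine of 226°: (1 − (-0.695))/2 = 0.847, i.e. 85%.

85%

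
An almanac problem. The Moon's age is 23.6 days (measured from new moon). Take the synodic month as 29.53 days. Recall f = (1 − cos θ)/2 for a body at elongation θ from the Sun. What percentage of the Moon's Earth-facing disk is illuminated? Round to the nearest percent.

Phase angle: θ = 360°·(23.6 d)/(29.53 d) = 287.7°.
Illuminated fraction = (1 − cos 287.7°)/2 = (1 − 0.304)/2 ≈ 0.348, so 35%.

35%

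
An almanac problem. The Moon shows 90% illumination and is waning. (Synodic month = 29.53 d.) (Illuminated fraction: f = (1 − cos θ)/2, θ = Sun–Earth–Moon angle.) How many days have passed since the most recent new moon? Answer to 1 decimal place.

17.8 days

cos θ = 1 − 2f = -0.800, giving a principal value of 143.1°.
A waning Moon lies in 180°–360°, so θ = 360° − 143.1° = 216.9°.
That fraction of the synodic month is 216.9/360 × 29.53 d ≈ 17.79 d.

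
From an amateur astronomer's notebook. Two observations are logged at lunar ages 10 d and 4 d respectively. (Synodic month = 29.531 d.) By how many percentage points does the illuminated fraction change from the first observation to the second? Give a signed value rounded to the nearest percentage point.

θ₁ = 360° × 10/29.531 = 121.9°, f₁ = (1 − cos θ₁)/2 = 0.764.
θ₂ = 360° × 4/29.531 = 48.8°, f₂ = (1 − cos θ₂)/2 = 0.170.
Change = f₂ − f₁ = -0.594 → -59 percentage points.

-59 percentage points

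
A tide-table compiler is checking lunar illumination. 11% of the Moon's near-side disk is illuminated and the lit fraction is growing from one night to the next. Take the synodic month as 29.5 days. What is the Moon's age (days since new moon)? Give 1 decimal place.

Invert f = (1 − cos θ)/2 to get cos θ = 1 − 2(0.11) = 0.780, hence θ₀ = arccos 0.780 = 38.7°.
Before full moon the principal value applies: θ = 38.7°.
Age = 29.5 × 38.7°/360° ≈ 3.17 days.

3.2 days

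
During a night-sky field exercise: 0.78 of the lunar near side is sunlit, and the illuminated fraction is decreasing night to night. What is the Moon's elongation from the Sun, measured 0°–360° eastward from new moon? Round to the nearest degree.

236°

Invert f = (1 − cos θ)/2 to get cos θ = 1 − 2(0.78) = -0.560, hence θ₀ = arccos -0.560 = 124.1°.
A waning Moon lies in 180°–360°, so θ = 360° − 124.1° = 235.9°.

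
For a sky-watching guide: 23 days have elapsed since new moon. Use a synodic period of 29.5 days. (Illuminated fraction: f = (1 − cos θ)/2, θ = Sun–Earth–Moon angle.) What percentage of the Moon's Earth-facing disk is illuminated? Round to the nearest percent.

The Moon has covered 23/29.5 of its cycle, so θ ≈ 360° × 23/29.5 = 280.7°.
cos 280.7° = 0.185, so f = (1 − 0.185)/2 = 0.407, so 41%.

41%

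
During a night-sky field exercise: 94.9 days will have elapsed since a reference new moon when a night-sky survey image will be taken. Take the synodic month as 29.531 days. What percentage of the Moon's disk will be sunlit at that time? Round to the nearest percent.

94.9/29.531 = 3.214 lunations, so 3 complete cycles and 6.31 d into the next.
Phase angle: θ = 360°·(6.31 d)/(29.531 d) = 76.9°.
With cos θ = 0.227, the lit fraction is (1 − 0.227)/2 ≈ 0.387, so 39%.

39%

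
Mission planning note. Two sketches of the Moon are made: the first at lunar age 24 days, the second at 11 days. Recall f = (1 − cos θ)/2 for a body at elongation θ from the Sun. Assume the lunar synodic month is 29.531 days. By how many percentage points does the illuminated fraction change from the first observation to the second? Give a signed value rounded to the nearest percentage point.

θ₁ = 360° × 24/29.531 = 292.6°, f₁ = (1 − cos θ₁)/2 = 0.308.
θ₂ = 360° × 11/29.531 = 134.1°, f₂ = (1 − cos θ₂)/2 = 0.848.
Change = f₂ − f₁ = +0.540 → +54 percentage points.

+54 pp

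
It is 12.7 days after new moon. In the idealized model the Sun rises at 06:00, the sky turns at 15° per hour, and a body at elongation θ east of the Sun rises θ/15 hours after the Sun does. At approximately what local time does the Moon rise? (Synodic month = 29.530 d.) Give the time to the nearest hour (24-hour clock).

Phase angle: θ = 360°·(12.7 d)/(29.530 d) = 154.8°.
At 15° of sky rotation per hour, 154.8° corresponds to a 10.32 h lag.
06:00 + 10.32 h ≈ 16:19 → 16:00 to the nearest hour.

16:00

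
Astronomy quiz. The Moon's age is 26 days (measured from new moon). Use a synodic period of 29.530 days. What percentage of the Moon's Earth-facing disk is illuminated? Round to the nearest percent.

13%

The Moon has covered 26/29.530 of its cycle, so θ ≈ 360° × 26/29.530 = 317.0°.
cos 317.0° = 0.731, so f = (1 − 0.731)/2 = 0.135, so 13%.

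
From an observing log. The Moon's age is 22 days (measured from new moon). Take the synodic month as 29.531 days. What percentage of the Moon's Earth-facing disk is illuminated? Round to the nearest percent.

52%

Elongation θ = 360° × 22/29.531 ≈ 268.2°.
cos 268.2° = (-0.032), so f = (1 − (-0.032))/2 = 0.516, so 52%.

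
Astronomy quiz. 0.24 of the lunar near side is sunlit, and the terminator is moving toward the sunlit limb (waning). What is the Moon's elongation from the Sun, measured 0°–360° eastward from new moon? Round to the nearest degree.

cos θ = 1 − 2f = 0.520, giving a principal value of 58.7°.
A waning Moon lies in 180°–360°, so θ = 360° − 58.7° = 301.3°.

301°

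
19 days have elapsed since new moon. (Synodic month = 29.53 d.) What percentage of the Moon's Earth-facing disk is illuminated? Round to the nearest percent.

Phase angle: θ = 360°·(19 d)/(29.53 d) = 231.6°.
cos 231.6° = (-0.621), so f = (1 − (-0.621))/2 = 0.810, so 81%.

81%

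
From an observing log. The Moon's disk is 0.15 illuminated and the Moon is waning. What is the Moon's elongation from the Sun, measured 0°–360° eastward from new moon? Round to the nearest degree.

314°

cos θ = 1 − 2f = 0.700, giving a principal value of 45.6°.
A waning Moon lies in 180°–360°, so θ = 360° − 45.6° = 314.4°.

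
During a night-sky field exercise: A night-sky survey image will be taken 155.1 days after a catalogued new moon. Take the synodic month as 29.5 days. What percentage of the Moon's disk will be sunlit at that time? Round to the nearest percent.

155.1 d spans 5 complete synodic months (5 × 29.5 = 147.50 d) plus 7.60 d.
Elongation θ = 360° × 7.60/29.5 ≈ 92.7°.
With cos θ = (-0.048), the lit fraction is (1 − (-0.048))/2 ≈ 0.524, so 52%.

52%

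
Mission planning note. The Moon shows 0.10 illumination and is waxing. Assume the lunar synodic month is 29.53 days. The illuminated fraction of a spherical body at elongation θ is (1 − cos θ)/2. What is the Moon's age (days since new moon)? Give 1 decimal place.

cos θ = 1 − 2f = 0.800, giving a principal value of 36.9°.
Waxing ⇒ before full, so θ = 36.9°.
Age = 29.53 × 36.9°/360° ≈ 3.02 days.

3.0 days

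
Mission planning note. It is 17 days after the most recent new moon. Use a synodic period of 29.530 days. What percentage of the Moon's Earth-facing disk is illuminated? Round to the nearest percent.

94%

The Moon has covered 17/29.530 of its cycle, so θ ≈ 360° × 17/29.530 = 207.2°.
cos 207.2° = (-0.889), so f = (1 − (-0.889))/2 = 0.945, so 94%.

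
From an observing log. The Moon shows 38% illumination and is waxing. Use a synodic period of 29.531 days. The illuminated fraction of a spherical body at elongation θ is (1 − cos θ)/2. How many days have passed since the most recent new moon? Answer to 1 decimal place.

6.2 days

cos θ = 1 − 2f = 0.240, giving a principal value of 76.1°.
The Moon is waxing (0°–180°), so θ = 76.1° directly.
That fraction of the synodic month is 76.1/360 × 29.531 d ≈ 6.24 d.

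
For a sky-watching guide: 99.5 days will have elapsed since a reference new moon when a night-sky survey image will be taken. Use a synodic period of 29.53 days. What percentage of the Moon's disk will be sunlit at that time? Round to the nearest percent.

Reduce mod P: 99.5 − 3×29.53 = 10.91 d into the current lunation.
Phase angle: θ = 360°·(10.91 d)/(29.53 d) = 133.0°.
With cos θ = (-0.682), the lit fraction is (1 − (-0.682))/2 ≈ 0.841, so 84%.

84%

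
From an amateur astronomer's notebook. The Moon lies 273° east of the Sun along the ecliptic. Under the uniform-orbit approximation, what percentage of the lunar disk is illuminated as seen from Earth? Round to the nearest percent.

Half-versine of 273°: (1 − 0.052)/2 = 0.474, i.e. 47%.

47%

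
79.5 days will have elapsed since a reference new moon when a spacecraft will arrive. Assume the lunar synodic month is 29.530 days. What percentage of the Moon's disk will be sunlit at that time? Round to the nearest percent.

68%

Reduce mod P: 79.5 − 2×29.530 = 20.44 d into the current lunation.
Phase angle: θ = 360°·(20.44 d)/(29.530 d) = 249.2°.
With cos θ = (-0.355), the lit fraction is (1 − (-0.355))/2 ≈ 0.678, so 68%.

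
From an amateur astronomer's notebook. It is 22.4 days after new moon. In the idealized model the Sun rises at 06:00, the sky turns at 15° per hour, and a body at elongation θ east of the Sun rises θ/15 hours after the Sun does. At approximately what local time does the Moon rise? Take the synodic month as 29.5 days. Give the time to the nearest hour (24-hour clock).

Phase angle: θ = 360°·(22.4 d)/(29.5 d) = 273.4°.
At 15° of sky rotation per hour, 273.4° corresponds to a 18.22 h lag.
06:00 + 18.22 h ≈ 00:13 → 00:00 to the nearest hour.

00:00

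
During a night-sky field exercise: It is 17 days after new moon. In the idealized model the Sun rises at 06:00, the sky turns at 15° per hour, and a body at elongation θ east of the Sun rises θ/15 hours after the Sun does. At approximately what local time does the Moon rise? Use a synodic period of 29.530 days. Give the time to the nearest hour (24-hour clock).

The Moon has covered 17/29.530 of its cycle, so θ ≈ 360° × 17/29.530 = 207.2°.
Delay after the Sun = 207.2° / (15°/h) ≈ 13.82 h.
06:00 + 13.82 h ≈ 19:49 → 20:00 to the nearest hour.

20:00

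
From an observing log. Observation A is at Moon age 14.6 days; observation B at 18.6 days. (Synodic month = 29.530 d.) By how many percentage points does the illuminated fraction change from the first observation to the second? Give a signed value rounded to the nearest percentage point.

First observation: θ = 360°·14.6/29.530 = 178.0°, so f = 1.000.
Second observation: θ = 226.8°, f = 0.843.
Δf = 0.843 − 1.000 = -0.157, i.e. -16 pp.

-16 pp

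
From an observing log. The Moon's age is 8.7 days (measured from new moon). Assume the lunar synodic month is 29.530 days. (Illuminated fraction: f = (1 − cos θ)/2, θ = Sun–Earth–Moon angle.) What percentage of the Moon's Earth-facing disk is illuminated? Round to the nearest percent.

64%

The Moon has covered 8.7/29.530 of its cycle, so θ ≈ 360° × 8.7/29.530 = 106.1°.
Illuminated fraction = (1 − cos 106.1°)/2 = (1 − (-0.277))/2 ≈ 0.638, so 64%.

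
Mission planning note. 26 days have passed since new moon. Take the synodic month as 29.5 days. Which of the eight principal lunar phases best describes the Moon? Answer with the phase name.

waning crescent

At 26/29.5 of the cycle, θ ≈ 317° — the waning crescent range.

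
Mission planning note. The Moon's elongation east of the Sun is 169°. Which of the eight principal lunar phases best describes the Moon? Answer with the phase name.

full moon

The full moon sector spans roughly 158°–202°; 169° falls inside it.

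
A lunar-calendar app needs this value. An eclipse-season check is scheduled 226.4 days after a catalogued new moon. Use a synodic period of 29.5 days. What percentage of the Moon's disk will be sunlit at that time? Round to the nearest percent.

73%

226.4 d spans 7 complete synodic months (7 × 29.5 = 206.50 d) plus 19.90 d.
Phase angle: θ = 360°·(19.90 d)/(29.5 d) = 242.8°.
Illuminated fraction = (1 − cos 242.8°)/2 = (1 − (-0.456))/2 ≈ 0.728, so 73%.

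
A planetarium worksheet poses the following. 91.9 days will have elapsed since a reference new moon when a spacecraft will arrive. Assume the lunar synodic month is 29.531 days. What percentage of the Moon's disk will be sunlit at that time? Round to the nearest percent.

91.9 d spans 3 complete synodic months (3 × 29.531 = 88.59 d) plus 3.31 d.
Phase angle: θ = 360°·(3.31 d)/(29.531 d) = 40.3°.
With cos θ = 0.763, the lit fraction is (1 − 0.763)/2 ≈ 0.119, so 12%.

12%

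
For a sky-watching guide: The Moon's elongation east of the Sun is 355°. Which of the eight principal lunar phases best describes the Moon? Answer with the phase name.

The new moon sector spans roughly -22°–22°; 355° falls inside it.

new moon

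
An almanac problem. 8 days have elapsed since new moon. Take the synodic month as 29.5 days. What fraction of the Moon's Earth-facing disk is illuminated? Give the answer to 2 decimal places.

0.57

The Moon has covered 8/29.5 of its cycle, so θ ≈ 360° × 8/29.5 = 97.6°.
With cos θ = (-0.133), the lit fraction is (1 − (-0.133))/2 ≈ 0.566.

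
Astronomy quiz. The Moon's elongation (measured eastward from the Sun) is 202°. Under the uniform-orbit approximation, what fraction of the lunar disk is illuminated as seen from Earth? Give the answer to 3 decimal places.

0.964

Half-versine of 202°: (1 − (-0.927))/2 = 0.964.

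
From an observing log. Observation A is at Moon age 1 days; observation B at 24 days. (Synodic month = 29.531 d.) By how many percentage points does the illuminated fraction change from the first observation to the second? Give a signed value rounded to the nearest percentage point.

+30 pp

First observation: θ = 360°·1/29.531 = 12.2°, so f = 0.011.
Second observation: θ = 292.6°, f = 0.308.
Δf = 0.308 − 0.011 = +0.297, i.e. +30 pp.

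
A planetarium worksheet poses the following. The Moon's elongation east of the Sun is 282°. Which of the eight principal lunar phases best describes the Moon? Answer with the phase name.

last quarter

The last quarter sector spans roughly 248°–292°; 282° falls inside it.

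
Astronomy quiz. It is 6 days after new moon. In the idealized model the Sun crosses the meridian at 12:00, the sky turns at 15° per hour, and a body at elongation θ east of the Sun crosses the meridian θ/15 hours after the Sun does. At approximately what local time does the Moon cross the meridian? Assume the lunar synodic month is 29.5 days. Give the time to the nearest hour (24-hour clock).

Phase angle: θ = 360°·(6 d)/(29.5 d) = 73.2°.
At 15° of sky rotation per hour, 73.2° corresponds to a 4.88 h lag.
12:00 + 4.88 h ≈ 16:53 → 17:00 to the nearest hour.

17:00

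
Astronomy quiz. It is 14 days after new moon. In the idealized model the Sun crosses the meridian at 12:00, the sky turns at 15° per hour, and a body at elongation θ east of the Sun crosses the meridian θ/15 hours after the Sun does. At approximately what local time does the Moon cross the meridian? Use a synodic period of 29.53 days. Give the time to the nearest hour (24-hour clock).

23:00

Phase angle: θ = 360°·(14 d)/(29.53 d) = 170.7°.
Delay after the Sun = 170.7° / (15°/h) ≈ 11.38 h.
12:00 + 11.38 h ≈ 23:23 → 23:00 to the nearest hour.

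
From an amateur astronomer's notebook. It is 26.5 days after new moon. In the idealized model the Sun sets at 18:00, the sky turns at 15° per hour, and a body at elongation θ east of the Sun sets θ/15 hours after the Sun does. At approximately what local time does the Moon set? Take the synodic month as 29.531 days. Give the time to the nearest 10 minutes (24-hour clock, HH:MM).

15:30

Phase angle: θ = 360°·(26.5 d)/(29.531 d) = 323.1°.
The Moon trails the Sun by θ/15 = 323.1/15 ≈ 21.54 hours.
18:00 + 21.537 h ≈ 15:32 → 15:30 to the nearest ten minutes.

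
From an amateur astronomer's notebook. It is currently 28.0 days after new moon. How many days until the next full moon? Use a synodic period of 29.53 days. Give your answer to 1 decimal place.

Full moon is 0.5 of the way through the cycle: age 0.5 × 29.53 = 14.765 d.
Already past this cycle's full moon; the next is at 14.765 + 29.53 = 44.295 d, so 44.295 − 28.0 = 16.295 days.

16.3 days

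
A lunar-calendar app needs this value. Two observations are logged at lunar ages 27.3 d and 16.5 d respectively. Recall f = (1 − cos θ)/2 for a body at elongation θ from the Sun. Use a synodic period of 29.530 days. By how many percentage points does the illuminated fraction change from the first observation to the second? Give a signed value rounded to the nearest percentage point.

θ₁ = 360° × 27.3/29.530 = 332.8°, f₁ = (1 − cos θ₁)/2 = 0.055.
θ₂ = 360° × 16.5/29.530 = 201.2°, f₂ = (1 − cos θ₂)/2 = 0.966.
Change = f₂ − f₁ = +0.911 → +91 percentage points.

+91 pp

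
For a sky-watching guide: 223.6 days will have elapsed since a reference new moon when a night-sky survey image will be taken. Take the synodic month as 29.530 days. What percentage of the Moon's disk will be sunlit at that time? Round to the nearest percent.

95%

223.6 d spans 7 complete synodic months (7 × 29.530 = 206.71 d) plus 16.89 d.
Phase angle: θ = 360°·(16.89 d)/(29.530 d) = 205.9°.
With cos θ = (-0.900), the lit fraction is (1 − (-0.900))/2 ≈ 0.950, so 95%.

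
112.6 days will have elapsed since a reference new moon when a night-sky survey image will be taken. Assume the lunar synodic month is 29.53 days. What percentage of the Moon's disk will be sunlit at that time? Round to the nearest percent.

31%

Reduce mod P: 112.6 − 3×29.53 = 24.01 d into the current lunation.
Elongation θ = 360° × 24.01/29.53 ≈ 292.7°.
cos 292.7° = 0.386, so f = (1 − 0.386)/2 = 0.307, so 31%.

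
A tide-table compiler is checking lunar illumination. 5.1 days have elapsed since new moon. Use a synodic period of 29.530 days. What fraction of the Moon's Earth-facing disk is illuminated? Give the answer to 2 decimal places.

The Moon has covered 5.1/29.530 of its cycle, so θ ≈ 360° × 5.1/29.530 = 62.2°.
cos 62.2° = 0.467, so f = (1 − 0.467)/2 = 0.267.

0.27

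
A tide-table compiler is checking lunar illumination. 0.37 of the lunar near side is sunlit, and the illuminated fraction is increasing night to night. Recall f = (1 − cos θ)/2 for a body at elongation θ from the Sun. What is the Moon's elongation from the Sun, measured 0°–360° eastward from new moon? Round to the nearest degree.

75°

cos θ = 1 − 2f = 0.260, giving a principal value of 74.9°.
Waxing ⇒ before full, so θ = 74.9°.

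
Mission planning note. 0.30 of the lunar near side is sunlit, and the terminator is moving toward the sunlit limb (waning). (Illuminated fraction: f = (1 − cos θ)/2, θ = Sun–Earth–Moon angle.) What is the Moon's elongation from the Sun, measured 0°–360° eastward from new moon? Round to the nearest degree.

From f = (1 − cos θ)/2: cos θ = 1 − 2×0.30 = 0.400; arccos → 66.4°.
Waning ⇒ past full, so θ = 360° − 66.4° = 293.6°.

294°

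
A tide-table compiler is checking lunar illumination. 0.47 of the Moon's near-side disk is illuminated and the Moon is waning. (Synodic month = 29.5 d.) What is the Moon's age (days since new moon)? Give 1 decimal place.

22.4 days

Invert f = (1 − cos θ)/2 to get cos θ = 1 − 2(0.47) = 0.060, hence θ₀ = arccos 0.060 = 86.6°.
Since the Moon is past full (waning), take the reflex angle: θ = 360° − 86.6° = 273.4°.
Age = 29.5 × 273.4°/360° ≈ 22.41 days.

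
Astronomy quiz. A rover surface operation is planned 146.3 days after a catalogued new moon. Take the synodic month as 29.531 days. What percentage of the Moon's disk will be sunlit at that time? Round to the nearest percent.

2%

Reduce mod P: 146.3 − 4×29.531 = 28.18 d into the current lunation.
Elongation θ = 360° × 28.18/29.531 ≈ 343.5°.
With cos θ = 0.959, the lit fraction is (1 − 0.959)/2 ≈ 0.021, so 2%.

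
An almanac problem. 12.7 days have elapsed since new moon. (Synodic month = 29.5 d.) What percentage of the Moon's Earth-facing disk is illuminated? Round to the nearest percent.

95%

The Moon has covered 12.7/29.5 of its cycle, so θ ≈ 360° × 12.7/29.5 = 155.0°.
With cos θ = (-0.906), the lit fraction is (1 − (-0.906))/2 ≈ 0.953, so 95%.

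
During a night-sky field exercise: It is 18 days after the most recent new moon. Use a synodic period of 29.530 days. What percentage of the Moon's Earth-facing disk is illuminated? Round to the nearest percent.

89%

The Moon has covered 18/29.530 of its cycle, so θ ≈ 360° × 18/29.530 = 219.4°.
cos 219.4° = (-0.772), so f = (1 − (-0.772))/2 = 0.886, so 89%.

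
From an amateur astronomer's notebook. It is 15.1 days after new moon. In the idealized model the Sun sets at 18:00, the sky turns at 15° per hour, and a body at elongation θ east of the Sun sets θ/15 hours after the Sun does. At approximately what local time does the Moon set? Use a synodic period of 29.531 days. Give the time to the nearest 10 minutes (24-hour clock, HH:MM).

Elongation θ = 360° × 15.1/29.531 ≈ 184.1°.
Delay after the Sun = 184.1° / (15°/h) ≈ 12.27 h.
18:00 + 12.272 h ≈ 06:16 → 06:20 to the nearest ten minutes.

06:20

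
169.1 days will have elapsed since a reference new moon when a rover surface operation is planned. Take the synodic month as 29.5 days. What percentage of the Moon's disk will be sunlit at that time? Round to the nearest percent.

56%

169.1/29.5 = 5.732 lunations, so 5 complete cycles and 21.60 d into the next.
The Moon has covered 21.60/29.5 of its cycle, so θ ≈ 360° × 21.60/29.5 = 263.6°.
Illuminated fraction = (1 − cos 263.6°)/2 = (1 − (-0.112))/2 ≈ 0.556, so 56%.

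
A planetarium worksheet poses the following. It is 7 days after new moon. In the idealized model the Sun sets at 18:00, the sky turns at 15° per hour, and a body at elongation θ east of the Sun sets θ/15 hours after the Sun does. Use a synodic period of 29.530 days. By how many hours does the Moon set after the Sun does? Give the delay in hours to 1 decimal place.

The Moon has covered 7/29.530 of its cycle, so θ ≈ 360° × 7/29.530 = 85.3°.
At 15° of sky rotation per hour, 85.3° corresponds to a 5.69 h lag.
So the Moon sets 5.69 h after the Sun.

5.7 h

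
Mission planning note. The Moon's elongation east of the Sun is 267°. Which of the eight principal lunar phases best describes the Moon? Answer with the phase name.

last quarter

267° lies in the last quarter sector of the 8-phase cycle.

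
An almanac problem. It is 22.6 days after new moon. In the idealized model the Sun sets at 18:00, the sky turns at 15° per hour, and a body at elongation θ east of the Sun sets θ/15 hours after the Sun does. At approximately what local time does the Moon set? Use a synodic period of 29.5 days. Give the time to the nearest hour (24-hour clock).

Elongation θ = 360° × 22.6/29.5 ≈ 275.8°.
At 15° of sky rotation per hour, 275.8° corresponds to a 18.39 h lag.
18:00 + 18.39 h ≈ 12:23 → 12:00 to the nearest hour.

12:00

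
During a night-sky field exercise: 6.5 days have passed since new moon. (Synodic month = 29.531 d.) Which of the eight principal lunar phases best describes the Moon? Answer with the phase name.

θ ≈ 360° × 6.5/29.531 = 79°, which falls in the first quarter sector.

first quarter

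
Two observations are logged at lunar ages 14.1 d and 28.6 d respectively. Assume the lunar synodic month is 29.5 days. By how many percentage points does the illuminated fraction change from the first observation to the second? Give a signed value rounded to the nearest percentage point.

-99 percentage points

First observation: θ = 360°·14.1/29.5 = 172.1°, so f = 0.995.
Second observation: θ = 349.0°, f = 0.009.
Δf = 0.009 − 0.995 = -0.986, i.e. -99 pp.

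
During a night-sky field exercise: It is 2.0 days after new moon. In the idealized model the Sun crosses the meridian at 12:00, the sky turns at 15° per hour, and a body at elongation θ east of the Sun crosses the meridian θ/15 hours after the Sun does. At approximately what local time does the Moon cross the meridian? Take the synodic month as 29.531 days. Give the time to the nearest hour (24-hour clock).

The Moon has covered 2.0/29.531 of its cycle, so θ ≈ 360° × 2.0/29.531 = 24.4°.
At 15° of sky rotation per hour, 24.4° corresponds to a 1.63 h lag.
12:00 + 1.63 h ≈ 13:38 → 14:00 to the nearest hour.

14:00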